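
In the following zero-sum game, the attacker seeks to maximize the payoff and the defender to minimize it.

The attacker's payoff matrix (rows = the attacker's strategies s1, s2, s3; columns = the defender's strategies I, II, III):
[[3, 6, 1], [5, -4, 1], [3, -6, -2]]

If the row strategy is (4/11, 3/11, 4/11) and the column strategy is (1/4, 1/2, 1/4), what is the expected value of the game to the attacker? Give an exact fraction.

7/22

Against (1/4, 1/2, 1/4), each row's expected payoff is s1: 4; s2: -1/2; s3: -11/4.
Taking the (4/11, 3/11, 4/11)-weighted average: (4/11)·(4) + (3/11)·(-1/2) + (4/11)·(-11/4) = 7/22.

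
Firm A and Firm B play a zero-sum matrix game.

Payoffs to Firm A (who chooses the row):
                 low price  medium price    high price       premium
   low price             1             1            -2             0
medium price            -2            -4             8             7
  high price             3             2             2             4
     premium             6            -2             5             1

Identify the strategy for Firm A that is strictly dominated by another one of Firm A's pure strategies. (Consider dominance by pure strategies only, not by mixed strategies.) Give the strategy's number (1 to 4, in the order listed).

Compare low price with high price: 3 > 1, 2 > 1, 2 > -2, 4 > 0.
So high price strictly dominates low price for Firm A; low price is strictly dominated.

1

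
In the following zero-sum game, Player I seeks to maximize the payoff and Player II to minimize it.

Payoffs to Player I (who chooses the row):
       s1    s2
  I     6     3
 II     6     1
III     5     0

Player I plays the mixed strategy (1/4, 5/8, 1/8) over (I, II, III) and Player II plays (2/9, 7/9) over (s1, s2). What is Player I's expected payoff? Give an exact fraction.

Against (2/9, 7/9), each row's expected payoff is I: 11/3; II: 19/9; III: 10/9.
Taking the (1/4, 5/8, 1/8)-weighted average: (1/4)·(11/3) + (5/8)·(19/9) + (1/8)·(10/9) = 19/8.

19/8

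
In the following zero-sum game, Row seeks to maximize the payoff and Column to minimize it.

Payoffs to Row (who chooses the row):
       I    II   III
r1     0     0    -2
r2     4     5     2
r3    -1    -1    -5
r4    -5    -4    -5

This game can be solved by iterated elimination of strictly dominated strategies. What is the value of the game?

Column II is strictly dominated by III for Column (-2<0, 2<5, -5<-1, -5<-4); eliminate II.
Row r1 is strictly dominated by row r2 (4>0, 2>-2); eliminate r1.
Row r4 is strictly dominated by row r2 (4>-5, 2>-5); eliminate r4.
Row r3 is strictly dominated by row r2 (4>-1, 2>-5); eliminate r3.
Column I is strictly dominated by III for Column (2<4); eliminate I.
Only (r2, III) remains, with payoff 2.

2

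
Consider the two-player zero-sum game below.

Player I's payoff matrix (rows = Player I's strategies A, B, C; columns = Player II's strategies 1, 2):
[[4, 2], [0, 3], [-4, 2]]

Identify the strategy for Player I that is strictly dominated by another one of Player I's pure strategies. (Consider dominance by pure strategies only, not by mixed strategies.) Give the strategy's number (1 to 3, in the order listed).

Compare C with B: 0 > -4, 3 > 2.
So B strictly dominates C for Player I; C is strictly dominated.

3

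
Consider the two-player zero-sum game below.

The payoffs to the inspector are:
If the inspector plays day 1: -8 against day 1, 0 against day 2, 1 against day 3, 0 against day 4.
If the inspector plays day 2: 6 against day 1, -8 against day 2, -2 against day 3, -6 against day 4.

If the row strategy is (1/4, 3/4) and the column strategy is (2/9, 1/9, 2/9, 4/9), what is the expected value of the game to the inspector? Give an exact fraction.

Against (2/9, 1/9, 2/9, 4/9), each row's expected payoff is day 1: -14/9; day 2: -8/3.
Taking the (1/4, 3/4)-weighted average: (1/4)·(-14/9) + (3/4)·(-8/3) = -43/18.

-43/18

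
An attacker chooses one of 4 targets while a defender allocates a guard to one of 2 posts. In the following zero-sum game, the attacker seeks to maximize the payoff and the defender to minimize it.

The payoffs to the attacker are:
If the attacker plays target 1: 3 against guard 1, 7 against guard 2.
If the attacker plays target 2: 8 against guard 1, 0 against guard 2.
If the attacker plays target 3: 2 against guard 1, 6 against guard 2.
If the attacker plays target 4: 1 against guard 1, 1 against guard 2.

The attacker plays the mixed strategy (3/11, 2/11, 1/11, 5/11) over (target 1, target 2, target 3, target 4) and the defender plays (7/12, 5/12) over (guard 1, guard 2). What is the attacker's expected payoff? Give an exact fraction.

32/11

Against (7/12, 5/12), each row's expected payoff is target 1: 14/3; target 2: 14/3; target 3: 11/3; target 4: 1.
Taking the (3/11, 2/11, 1/11, 5/11)-weighted average: (3/11)·(14/3) + (2/11)·(14/3) + (1/11)·(11/3) + (5/11)·(1) = 32/11.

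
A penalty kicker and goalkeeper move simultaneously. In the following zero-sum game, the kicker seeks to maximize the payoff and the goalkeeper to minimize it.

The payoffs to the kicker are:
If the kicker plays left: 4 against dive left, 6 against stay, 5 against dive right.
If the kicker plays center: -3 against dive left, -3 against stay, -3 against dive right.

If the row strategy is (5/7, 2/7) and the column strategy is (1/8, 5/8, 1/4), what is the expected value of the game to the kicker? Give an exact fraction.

43/14

Against (1/8, 5/8, 1/4), each row's expected payoff is left: 11/2; center: -3.
Taking the (5/7, 2/7)-weighted average: (5/7)·(11/2) + (2/7)·(-3) = 43/14.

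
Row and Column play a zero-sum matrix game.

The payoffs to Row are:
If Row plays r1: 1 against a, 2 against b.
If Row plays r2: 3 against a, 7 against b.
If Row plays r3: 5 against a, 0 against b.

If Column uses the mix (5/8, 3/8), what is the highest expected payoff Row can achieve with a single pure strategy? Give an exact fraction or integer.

r1: (1)·(5/8) + (2)·(3/8) = 11/8.
r2: (3)·(5/8) + (7)·(3/8) = 9/2.
r3: (5)·(5/8) + (0)·(3/8) = 25/8.
The best pure response is r2 with expected payoff 9/2.

9/2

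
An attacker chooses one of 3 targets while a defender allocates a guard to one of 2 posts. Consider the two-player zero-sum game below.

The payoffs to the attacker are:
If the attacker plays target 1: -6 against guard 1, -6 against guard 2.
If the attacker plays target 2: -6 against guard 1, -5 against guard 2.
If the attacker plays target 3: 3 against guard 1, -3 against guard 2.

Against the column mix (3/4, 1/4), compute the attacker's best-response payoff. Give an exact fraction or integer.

target 1: (-6)·(3/4) + (-6)·(1/4) = -6.
target 2: (-6)·(3/4) + (-5)·(1/4) = -23/4.
target 3: (3)·(3/4) + (-3)·(1/4) = 3/2.
The best pure response is target 3 with expected payoff 3/2.

3/2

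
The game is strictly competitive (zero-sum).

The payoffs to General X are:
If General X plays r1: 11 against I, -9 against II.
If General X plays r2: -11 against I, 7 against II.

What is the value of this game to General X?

-11/19

Row minima are -9 and -11, so General X's maximin is -9; column maxima are 11 and 7, so General Y's minimax is 7. These differ, so the equilibrium is in mixed strategies.
Let General X play r1 with probability p. General Y is indifferent when 11p − 11(1−p) = −9p + 7(1−p), giving p = 9/19.
Let General Y play I with probability q. General X is indifferent when 11q − 9(1−q) = −11q + 7(1−q), giving q = 8/19.
The value is 11·(8/19) + (-9)·(11/19) = -11/19.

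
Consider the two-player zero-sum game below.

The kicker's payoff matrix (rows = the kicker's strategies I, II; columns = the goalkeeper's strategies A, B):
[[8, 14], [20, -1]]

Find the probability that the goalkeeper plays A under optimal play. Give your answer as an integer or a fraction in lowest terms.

Row minima are 8 and -1, so the kicker's maximin is 8; column maxima are 20 and 14, so the goalkeeper's minimax is 14. These differ, so the equilibrium is in mixed strategies.
Let the goalkeeper play A with probability q. The kicker is indifferent when 8q + 14(1−q) = 20q − (1−q), giving q = 5/9.

5/9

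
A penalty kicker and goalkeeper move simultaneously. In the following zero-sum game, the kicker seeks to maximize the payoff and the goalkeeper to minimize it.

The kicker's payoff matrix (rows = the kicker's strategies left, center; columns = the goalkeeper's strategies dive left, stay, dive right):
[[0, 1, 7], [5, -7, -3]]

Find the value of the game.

Column dive right is strictly dominated by stay for the goalkeeper (it gives the kicker more in every row).
The remaining 2×2 game on (left, center) × (dive left, stay) has no saddle point. Let the kicker play left with probability p; indifference gives 5(1−p) = p − 7(1−p), so p = 12/13.
Similarly the goalkeeper's optimal q on dive left is 8/13, and the value is 0·(8/13) + (1)·(5/13) = 5/13.

5/13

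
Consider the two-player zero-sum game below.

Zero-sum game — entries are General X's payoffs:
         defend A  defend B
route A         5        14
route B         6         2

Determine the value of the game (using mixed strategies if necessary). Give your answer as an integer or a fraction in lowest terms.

74/13

Row minima are 5 and 2, so General X's maximin is 5; column maxima are 6 and 14, so General Y's minimax is 6. These differ, so the equilibrium is in mixed strategies.
Let General X play route A with probability p. General Y is indifferent when 5p + 6(1−p) = 14p + 2(1−p), giving p = 4/13.
Let General Y play defend A with probability q. General X is indifferent when 5q + 14(1−q) = 6q + 2(1−q), giving q = 12/13.
The value is 5·(12/13) + (14)·(1/13) = 74/13.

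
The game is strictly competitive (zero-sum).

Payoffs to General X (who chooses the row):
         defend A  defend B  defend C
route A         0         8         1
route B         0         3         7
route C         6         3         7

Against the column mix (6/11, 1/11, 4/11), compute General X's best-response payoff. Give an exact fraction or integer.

67/11

route A: (0)·(6/11) + (8)·(1/11) + (1)·(4/11) = 12/11.
route B: (0)·(6/11) + (3)·(1/11) + (7)·(4/11) = 31/11.
route C: (6)·(6/11) + (3)·(1/11) + (7)·(4/11) = 67/11.
The best pure response is route C with expected payoff 67/11.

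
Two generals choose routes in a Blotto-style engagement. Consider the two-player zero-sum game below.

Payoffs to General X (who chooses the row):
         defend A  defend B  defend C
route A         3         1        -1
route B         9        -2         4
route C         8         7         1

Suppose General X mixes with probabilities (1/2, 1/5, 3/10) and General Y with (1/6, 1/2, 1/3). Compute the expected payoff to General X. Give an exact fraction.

9/4

Against (1/6, 1/2, 1/3), each row's expected payoff is route A: 2/3; route B: 11/6; route C: 31/6.
Taking the (1/2, 1/5, 3/10)-weighted average: (1/2)·(2/3) + (1/5)·(11/6) + (3/10)·(31/6) = 9/4.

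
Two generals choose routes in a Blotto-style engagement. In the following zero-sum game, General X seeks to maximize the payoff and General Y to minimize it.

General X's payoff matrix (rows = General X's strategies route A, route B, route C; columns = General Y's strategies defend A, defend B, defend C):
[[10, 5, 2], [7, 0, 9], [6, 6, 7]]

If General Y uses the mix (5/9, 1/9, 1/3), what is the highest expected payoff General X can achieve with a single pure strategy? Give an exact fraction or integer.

route A: (10)·(5/9) + (5)·(1/9) + (2)·(1/3) = 61/9.
route B: (7)·(5/9) + (0)·(1/9) + (9)·(1/3) = 62/9.
route C: (6)·(5/9) + (6)·(1/9) + (7)·(1/3) = 19/3.
The best pure response is route B with expected payoff 62/9.

62/9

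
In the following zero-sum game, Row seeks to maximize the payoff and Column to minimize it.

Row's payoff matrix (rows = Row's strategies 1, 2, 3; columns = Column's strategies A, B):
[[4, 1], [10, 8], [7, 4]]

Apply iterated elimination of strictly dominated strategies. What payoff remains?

8

Row 1 is strictly dominated by row 2 (10>4, 8>1); eliminate 1.
Row 3 is strictly dominated by row 2 (10>7, 8>4); eliminate 3.
Column A is strictly dominated by B for Column (8<10); eliminate A.
Only (2, B) remains, with payoff 8.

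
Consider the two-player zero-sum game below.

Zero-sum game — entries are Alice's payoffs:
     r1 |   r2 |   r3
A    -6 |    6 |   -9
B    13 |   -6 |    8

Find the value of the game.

Column r1 is strictly dominated by r3 for Bob (it gives Alice more in every row).
The remaining 2×2 game on (A, B) × (r2, r3) has no saddle point. Let Alice play A with probability p; indifference gives 6p − 6(1−p) = −9p + 8(1−p), so p = 14/29.
Similarly Bob's optimal q on r2 is 17/29, and the value is 6·(17/29) + (-9)·(12/29) = -6/29.

-6/29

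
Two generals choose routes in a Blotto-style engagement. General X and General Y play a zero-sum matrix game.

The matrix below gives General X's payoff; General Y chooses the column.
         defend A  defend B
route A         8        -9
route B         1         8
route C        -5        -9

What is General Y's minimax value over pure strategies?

The worst case (largest entry) in each column is defend A: 8, defend B: 8.
The best (smallest) of these is 8.

8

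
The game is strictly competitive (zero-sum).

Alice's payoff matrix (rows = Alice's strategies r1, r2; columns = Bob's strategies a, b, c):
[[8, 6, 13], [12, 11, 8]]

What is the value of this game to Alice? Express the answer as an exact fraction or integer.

Column a is strictly dominated by b for Bob (it gives Alice more in every row).
The remaining 2×2 game on (r1, r2) × (b, c) has no saddle point. Let Alice play r1 with probability p; indifference gives 6p + 11(1−p) = 13p + 8(1−p), so p = 3/10.
Similarly Bob's optimal q on b is 1/2, and the value is 6·(1/2) + (13)·(1/2) = 19/2.

19/2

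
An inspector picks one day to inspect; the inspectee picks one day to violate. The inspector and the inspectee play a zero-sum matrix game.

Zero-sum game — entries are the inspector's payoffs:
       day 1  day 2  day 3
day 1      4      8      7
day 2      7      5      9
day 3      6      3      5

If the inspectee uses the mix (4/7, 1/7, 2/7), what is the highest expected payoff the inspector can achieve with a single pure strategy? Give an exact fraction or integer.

day 1: (4)·(4/7) + (8)·(1/7) + (7)·(2/7) = 38/7.
day 2: (7)·(4/7) + (5)·(1/7) + (9)·(2/7) = 51/7.
day 3: (6)·(4/7) + (3)·(1/7) + (5)·(2/7) = 37/7.
The best pure response is day 2 with expected payoff 51/7.

51/7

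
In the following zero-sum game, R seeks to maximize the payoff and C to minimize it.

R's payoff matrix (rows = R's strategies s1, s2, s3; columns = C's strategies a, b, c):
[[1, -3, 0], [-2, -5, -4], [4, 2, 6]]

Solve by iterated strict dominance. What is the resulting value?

Row s1 is strictly dominated by row s3 (4>1, 2>-3, 6>0); eliminate s1.
Row s2 is strictly dominated by row s3 (4>-2, 2>-5, 6>-4); eliminate s2.
Column c is strictly dominated by a for C (4<6); eliminate c.
Column a is strictly dominated by b for C (2<4); eliminate a.
Only (s3, b) remains, with payoff 2.

2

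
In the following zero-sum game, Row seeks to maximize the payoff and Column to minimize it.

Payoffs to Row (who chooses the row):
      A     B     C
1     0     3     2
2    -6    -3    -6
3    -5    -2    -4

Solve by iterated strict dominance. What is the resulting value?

0

Column B is strictly dominated by A for Column (0<3, -6<-3, -5<-2); eliminate B.
Row 3 is strictly dominated by row 1 (0>-5, 2>-4); eliminate 3.
Row 2 is strictly dominated by row 1 (0>-6, 2>-6); eliminate 2.
Column C is strictly dominated by A for Column (0<2); eliminate C.
Only (1, A) remains, with payoff 0.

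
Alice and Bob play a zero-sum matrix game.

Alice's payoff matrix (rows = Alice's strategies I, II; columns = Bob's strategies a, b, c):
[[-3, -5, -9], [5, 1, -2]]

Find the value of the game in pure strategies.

Row minima: -9, -2 → Alice's maximin is -2.
Column maxima: 5, 1, -2 → Bob's minimax is -2.
They coincide at (II, c), so the value is -2.

-2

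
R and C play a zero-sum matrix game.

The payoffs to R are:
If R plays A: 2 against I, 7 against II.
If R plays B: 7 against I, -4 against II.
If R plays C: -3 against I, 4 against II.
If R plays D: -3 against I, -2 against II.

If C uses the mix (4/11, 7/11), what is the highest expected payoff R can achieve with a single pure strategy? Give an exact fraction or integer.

57/11

A: (2)·(4/11) + (7)·(7/11) = 57/11.
B: (7)·(4/11) + (-4)·(7/11) = 0.
C: (-3)·(4/11) + (4)·(7/11) = 16/11.
D: (-3)·(4/11) + (-2)·(7/11) = -26/11.
The best pure response is A with expected payoff 57/11.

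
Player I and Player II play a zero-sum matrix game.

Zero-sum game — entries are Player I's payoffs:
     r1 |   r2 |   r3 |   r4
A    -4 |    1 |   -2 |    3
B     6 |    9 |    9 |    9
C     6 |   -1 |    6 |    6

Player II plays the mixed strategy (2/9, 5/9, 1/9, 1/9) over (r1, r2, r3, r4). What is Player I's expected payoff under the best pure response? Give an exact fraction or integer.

A: (-4)·(2/9) + (1)·(5/9) + (-2)·(1/9) + (3)·(1/9) = -2/9.
B: (6)·(2/9) + (9)·(5/9) + (9)·(1/9) + (9)·(1/9) = 25/3.
C: (6)·(2/9) + (-1)·(5/9) + (6)·(1/9) + (6)·(1/9) = 19/9.
The best pure response is B with expected payoff 25/3.

25/3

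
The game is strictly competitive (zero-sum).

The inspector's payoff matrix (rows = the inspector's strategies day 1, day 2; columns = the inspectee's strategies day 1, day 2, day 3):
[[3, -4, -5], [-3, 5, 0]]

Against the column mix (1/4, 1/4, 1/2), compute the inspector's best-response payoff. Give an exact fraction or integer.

1/2

day 1: (3)·(1/4) + (-4)·(1/4) + (-5)·(1/2) = -11/4.
day 2: (-3)·(1/4) + (5)·(1/4) + (0)·(1/2) = 1/2.
The best pure response is day 2 with expected payoff 1/2.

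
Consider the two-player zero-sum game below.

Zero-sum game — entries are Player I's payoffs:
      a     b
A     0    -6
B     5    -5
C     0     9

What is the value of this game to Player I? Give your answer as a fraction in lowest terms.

Row A is strictly dominated by row B, so Player I never plays it.
The remaining 2×2 game on (B, C) × (a, b) has no saddle point. Let Player I play B with probability p; indifference gives 5p = −5p + 9(1−p), so p = 9/19.
Similarly Player II's optimal q on a is 14/19, and the value is 5·(14/19) + (-5)·(5/19) = 45/19.

45/19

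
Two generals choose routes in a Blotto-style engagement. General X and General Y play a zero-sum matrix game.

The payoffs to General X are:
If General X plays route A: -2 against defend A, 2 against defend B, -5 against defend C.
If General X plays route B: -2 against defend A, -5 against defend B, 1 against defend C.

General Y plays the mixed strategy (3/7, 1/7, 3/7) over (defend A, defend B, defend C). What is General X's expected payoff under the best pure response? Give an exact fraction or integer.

route A: (-2)·(3/7) + (2)·(1/7) + (-5)·(3/7) = -19/7.
route B: (-2)·(3/7) + (-5)·(1/7) + (1)·(3/7) = -8/7.
The best pure response is route B with expected payoff -8/7.

-8/7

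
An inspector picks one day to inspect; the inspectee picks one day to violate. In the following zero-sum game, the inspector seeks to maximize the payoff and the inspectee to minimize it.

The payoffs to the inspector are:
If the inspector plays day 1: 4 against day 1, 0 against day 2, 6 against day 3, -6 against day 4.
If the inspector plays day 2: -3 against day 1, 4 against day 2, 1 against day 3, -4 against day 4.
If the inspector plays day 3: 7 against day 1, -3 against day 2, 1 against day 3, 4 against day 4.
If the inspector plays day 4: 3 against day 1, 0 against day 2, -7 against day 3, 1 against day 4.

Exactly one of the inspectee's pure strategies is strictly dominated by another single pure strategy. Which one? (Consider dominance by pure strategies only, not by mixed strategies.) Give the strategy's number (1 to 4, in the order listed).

The inspectee prefers columns that give the inspector less. Compare day 1 with day 4: -6 < 4, -4 < -3, 4 < 7, 1 < 3.
So day 4 strictly dominates day 1 for the inspectee; day 1 is strictly dominated.

1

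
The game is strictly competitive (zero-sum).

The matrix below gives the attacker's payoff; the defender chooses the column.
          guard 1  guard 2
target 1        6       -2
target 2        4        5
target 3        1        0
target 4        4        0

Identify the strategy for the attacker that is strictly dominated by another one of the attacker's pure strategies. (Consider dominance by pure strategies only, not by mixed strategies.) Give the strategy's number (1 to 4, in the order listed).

3

Compare target 3 with target 2: 4 > 1, 5 > 0.
So target 2 strictly dominates target 3 for the attacker; target 3 is strictly dominated.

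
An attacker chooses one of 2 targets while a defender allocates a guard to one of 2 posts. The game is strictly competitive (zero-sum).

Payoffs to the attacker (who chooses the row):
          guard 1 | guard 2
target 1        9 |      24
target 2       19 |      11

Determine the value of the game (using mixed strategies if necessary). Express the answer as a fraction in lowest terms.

Row minima are 9 and 11, so the attacker's maximin is 11; column maxima are 19 and 24, so the defender's minimax is 19. These differ, so the equilibrium is in mixed strategies.
Let the attacker play target 1 with probability p. The defender is indifferent when 9p + 19(1−p) = 24p + 11(1−p), giving p = 8/23.
Let the defender play guard 1 with probability q. The attacker is indifferent when 9q + 24(1−q) = 19q + 11(1−q), giving q = 13/23.
The value is 9·(13/23) + (24)·(10/23) = 357/23.

357/23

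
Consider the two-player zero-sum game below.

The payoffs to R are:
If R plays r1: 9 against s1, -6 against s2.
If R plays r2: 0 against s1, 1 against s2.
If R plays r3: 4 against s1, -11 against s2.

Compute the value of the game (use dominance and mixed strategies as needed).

9/16

Row r3 is strictly dominated by row r1, so R never plays it.
The remaining 2×2 game on (r1, r2) × (s1, s2) has no saddle point. Let R play r1 with probability p; indifference gives 9p = −6p + (1−p), so p = 1/16.
Similarly C's optimal q on s1 is 7/16, and the value is 9·(7/16) + (-6)·(9/16) = 9/16.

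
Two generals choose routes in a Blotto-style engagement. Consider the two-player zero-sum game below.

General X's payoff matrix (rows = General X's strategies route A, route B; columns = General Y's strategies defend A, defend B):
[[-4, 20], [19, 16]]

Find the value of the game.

Row minima are -4 and 16, so General X's maximin is 16; column maxima are 19 and 20, so General Y's minimax is 19. These differ, so the equilibrium is in mixed strategies.
Let General X play route A with probability p. General Y is indifferent when −4p + 19(1−p) = 20p + 16(1−p), giving p = 1/9.
Let General Y play defend A with probability q. General X is indifferent when −4q + 20(1−q) = 19q + 16(1−q), giving q = 4/27.
The value is -4·(4/27) + (20)·(23/27) = 148/9.

148/9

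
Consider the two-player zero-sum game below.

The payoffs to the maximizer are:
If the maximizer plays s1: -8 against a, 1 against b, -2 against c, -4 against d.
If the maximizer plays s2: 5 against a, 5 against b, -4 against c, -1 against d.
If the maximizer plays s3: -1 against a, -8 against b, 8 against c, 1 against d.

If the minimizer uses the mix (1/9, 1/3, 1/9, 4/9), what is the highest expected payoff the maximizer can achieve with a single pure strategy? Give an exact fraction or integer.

s1: (-8)·(1/9) + (1)·(1/3) + (-2)·(1/9) + (-4)·(4/9) = -23/9.
s2: (5)·(1/9) + (5)·(1/3) + (-4)·(1/9) + (-1)·(4/9) = 4/3.
s3: (-1)·(1/9) + (-8)·(1/3) + (8)·(1/9) + (1)·(4/9) = -13/9.
The best pure response is s2 with expected payoff 4/3.

4/3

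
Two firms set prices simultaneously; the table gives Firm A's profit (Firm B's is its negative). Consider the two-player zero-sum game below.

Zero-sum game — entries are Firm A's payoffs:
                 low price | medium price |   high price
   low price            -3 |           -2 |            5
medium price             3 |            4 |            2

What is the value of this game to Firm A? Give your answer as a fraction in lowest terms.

7/3

Column medium price is strictly dominated by low price for Firm B (it gives Firm A more in every row).
The remaining 2×2 game on (low price, medium price) × (low price, high price) has no saddle point. Let Firm A play low price with probability p; indifference gives −3p + 3(1−p) = 5p + 2(1−p), so p = 1/9.
Similarly Firm B's optimal q on low price is 1/3, and the value is -3·(1/3) + (5)·(2/3) = 7/3.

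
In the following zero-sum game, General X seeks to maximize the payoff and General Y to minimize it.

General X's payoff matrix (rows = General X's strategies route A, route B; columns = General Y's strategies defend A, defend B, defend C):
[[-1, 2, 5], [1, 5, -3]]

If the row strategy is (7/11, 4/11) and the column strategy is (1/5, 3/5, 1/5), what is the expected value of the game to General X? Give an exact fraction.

122/55

Against (1/5, 3/5, 1/5), each row's expected payoff is route A: 2; route B: 13/5.
Taking the (7/11, 4/11)-weighted average: (7/11)·(2) + (4/11)·(13/5) = 122/55.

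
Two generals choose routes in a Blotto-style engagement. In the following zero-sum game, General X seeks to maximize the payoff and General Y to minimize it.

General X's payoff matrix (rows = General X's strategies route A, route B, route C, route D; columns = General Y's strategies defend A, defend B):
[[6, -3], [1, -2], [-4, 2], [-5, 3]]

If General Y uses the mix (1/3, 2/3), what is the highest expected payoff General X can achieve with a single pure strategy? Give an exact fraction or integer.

route A: (6)·(1/3) + (-3)·(2/3) = 0.
route B: (1)·(1/3) + (-2)·(2/3) = -1.
route C: (-4)·(1/3) + (2)·(2/3) = 0.
route D: (-5)·(1/3) + (3)·(2/3) = 1/3.
The best pure response is route D with expected payoff 1/3.

1/3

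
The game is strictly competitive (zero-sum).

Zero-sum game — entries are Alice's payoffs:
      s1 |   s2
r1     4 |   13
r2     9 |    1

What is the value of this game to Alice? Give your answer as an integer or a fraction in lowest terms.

Row minima are 4 and 1, so Alice's maximin is 4; column maxima are 9 and 13, so Bob's minimax is 9. These differ, so the equilibrium is in mixed strategies.
Let Alice play r1 with probability p. Bob is indifferent when 4p + 9(1−p) = 13p + (1−p), giving p = 8/17.
Let Bob play s1 with probability q. Alice is indifferent when 4q + 13(1−q) = 9q + (1−q), giving q = 12/17.
The value is 4·(12/17) + (13)·(5/17) = 113/17.

113/17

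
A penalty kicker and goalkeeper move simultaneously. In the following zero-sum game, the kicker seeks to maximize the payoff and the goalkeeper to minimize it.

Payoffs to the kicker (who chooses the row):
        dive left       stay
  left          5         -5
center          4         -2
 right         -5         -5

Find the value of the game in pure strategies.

-2

Row minima: -5, -2, -5 → the kicker's maximin is -2.
Column maxima: 5, -2 → the goalkeeper's minimax is -2.
They coincide at (center, stay), so the value is -2.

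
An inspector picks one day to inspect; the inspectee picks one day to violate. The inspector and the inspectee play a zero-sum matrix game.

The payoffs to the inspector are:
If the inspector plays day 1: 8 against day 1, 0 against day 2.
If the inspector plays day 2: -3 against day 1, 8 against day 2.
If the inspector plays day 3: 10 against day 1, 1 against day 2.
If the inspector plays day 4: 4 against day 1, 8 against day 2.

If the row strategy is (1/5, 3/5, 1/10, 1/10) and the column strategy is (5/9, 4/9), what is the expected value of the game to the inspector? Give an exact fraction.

16/5

Against (5/9, 4/9), each row's expected payoff is day 1: 40/9; day 2: 17/9; day 3: 6; day 4: 52/9.
Taking the (1/5, 3/5, 1/10, 1/10)-weighted average: (1/5)·(40/9) + (3/5)·(17/9) + (1/10)·(6) + (1/10)·(52/9) = 16/5.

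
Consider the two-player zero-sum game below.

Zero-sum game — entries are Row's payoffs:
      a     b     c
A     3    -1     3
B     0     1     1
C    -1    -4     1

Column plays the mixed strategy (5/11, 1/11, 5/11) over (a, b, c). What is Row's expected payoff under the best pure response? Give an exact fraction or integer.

A: (3)·(5/11) + (-1)·(1/11) + (3)·(5/11) = 29/11.
B: (0)·(5/11) + (1)·(1/11) + (1)·(5/11) = 6/11.
C: (-1)·(5/11) + (-4)·(1/11) + (1)·(5/11) = -4/11.
The best pure response is A with expected payoff 29/11.

29/11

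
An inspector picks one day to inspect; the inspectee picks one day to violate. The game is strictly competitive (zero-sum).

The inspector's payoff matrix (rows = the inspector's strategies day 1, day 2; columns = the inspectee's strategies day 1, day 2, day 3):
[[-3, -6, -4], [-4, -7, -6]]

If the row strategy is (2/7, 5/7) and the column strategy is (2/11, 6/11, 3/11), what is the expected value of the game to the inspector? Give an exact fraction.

Against (2/11, 6/11, 3/11), each row's expected payoff is day 1: -54/11; day 2: -68/11.
Taking the (2/7, 5/7)-weighted average: (2/7)·(-54/11) + (5/7)·(-68/11) = -64/11.

-64/11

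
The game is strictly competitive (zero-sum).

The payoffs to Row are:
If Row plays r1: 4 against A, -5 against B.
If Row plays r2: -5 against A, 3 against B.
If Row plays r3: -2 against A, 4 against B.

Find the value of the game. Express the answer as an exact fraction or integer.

Row r2 is strictly dominated by row r3, so Row never plays it.
The remaining 2×2 game on (r1, r3) × (A, B) has no saddle point. Let Row play r1 with probability p; indifference gives 4p − 2(1−p) = −5p + 4(1−p), so p = 2/5.
Similarly Column's optimal q on A is 3/5, and the value is 4·(3/5) + (-5)·(2/5) = 2/5.

2/5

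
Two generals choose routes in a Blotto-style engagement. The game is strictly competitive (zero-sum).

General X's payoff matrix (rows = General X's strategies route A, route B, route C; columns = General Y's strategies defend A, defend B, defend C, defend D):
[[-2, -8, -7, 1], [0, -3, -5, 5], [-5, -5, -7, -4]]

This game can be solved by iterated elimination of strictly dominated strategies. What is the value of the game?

-5

Row route C is strictly dominated by row route B (0>-5, -3>-5, -5>-7, 5>-4); eliminate route C.
Row route A is strictly dominated by row route B (0>-2, -3>-8, -5>-7, 5>1); eliminate route A.
Column defend A is strictly dominated by defend B for General Y (-3<0); eliminate defend A.
Column defend D is strictly dominated by defend B for General Y (-3<5); eliminate defend D.
Column defend B is strictly dominated by defend C for General Y (-5<-3); eliminate defend B.
Only (route B, defend C) remains, with payoff -5.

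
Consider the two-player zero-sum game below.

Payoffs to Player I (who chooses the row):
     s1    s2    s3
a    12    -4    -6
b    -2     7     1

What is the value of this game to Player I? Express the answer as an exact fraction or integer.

0

Column s2 is strictly dominated by s3 for Player II (it gives Player I more in every row).
The remaining 2×2 game on (a, b) × (s1, s3) has no saddle point. Let Player I play a with probability p; indifference gives 12p − 2(1−p) = −6p + (1−p), so p = 1/7.
Similarly Player II's optimal q on s1 is 1/3, and the value is 12·(1/3) + (-6)·(2/3) = 0.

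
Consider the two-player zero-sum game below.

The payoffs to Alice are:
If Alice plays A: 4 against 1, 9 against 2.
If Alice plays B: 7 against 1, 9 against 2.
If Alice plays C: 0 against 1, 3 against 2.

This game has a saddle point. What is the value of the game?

Row minima: 4, 7, 0 → Alice's maximin is 7.
Column maxima: 7, 9 → Bob's minimax is 7.
They coincide at (B, 1), so the value is 7.

7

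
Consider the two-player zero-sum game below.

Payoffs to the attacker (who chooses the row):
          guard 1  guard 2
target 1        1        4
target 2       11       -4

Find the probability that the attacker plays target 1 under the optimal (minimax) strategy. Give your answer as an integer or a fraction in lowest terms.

5/6

Row minima are 1 and -4, so the attacker's maximin is 1; column maxima are 11 and 4, so the defender's minimax is 4. These differ, so the equilibrium is in mixed strategies.
Let the attacker play target 1 with probability p. The defender is indifferent when p + 11(1−p) = 4p − 4(1−p), giving p = 5/6.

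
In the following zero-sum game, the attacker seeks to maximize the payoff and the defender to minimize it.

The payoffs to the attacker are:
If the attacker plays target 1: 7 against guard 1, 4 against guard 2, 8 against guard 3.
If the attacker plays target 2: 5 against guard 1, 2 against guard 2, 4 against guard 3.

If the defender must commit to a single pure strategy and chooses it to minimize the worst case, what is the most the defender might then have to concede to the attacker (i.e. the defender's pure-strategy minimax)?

The worst case (largest entry) in each column is guard 1: 7, guard 2: 4, guard 3: 8.
The best (smallest) of these is 4.

4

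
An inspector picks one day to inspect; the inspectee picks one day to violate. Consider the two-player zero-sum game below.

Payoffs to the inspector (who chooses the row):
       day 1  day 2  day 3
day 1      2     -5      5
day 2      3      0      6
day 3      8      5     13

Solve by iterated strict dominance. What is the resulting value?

5

Row day 2 is strictly dominated by row day 3 (8>3, 5>0, 13>6); eliminate day 2.
Row day 1 is strictly dominated by row day 3 (8>2, 5>-5, 13>5); eliminate day 1.
Column day 1 is strictly dominated by day 2 for the inspectee (5<8); eliminate day 1.
Column day 3 is strictly dominated by day 2 for the inspectee (5<13); eliminate day 3.
Only (day 3, day 2) remains, with payoff 5.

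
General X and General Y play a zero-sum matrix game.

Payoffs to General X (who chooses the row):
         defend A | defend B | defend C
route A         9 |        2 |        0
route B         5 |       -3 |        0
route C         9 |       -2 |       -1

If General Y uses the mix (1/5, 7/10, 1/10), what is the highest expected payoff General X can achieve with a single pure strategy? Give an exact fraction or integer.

16/5

route A: (9)·(1/5) + (2)·(7/10) + (0)·(1/10) = 16/5.
route B: (5)·(1/5) + (-3)·(7/10) + (0)·(1/10) = -11/10.
route C: (9)·(1/5) + (-2)·(7/10) + (-1)·(1/10) = 3/10.
The best pure response is route A with expected payoff 16/5.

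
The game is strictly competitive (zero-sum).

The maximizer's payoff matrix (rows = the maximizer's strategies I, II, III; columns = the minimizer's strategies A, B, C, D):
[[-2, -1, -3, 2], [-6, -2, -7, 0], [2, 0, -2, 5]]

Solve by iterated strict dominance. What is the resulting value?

-2

Column D is strictly dominated by A for the minimizer (-2<2, -6<0, 2<5); eliminate D.
Row II is strictly dominated by row I (-2>-6, -1>-2, -3>-7); eliminate II.
Column A is strictly dominated by C for the minimizer (-3<-2, -2<2); eliminate A.
Column B is strictly dominated by C for the minimizer (-3<-1, -2<0); eliminate B.
Row I is strictly dominated by row III (-2>-3); eliminate I.
Only (III, C) remains, with payoff -2.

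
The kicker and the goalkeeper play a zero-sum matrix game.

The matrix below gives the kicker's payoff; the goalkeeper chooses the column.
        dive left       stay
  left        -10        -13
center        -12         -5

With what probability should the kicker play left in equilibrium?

7/10

Row minima are -13 and -12, so the kicker's maximin is -12; column maxima are -10 and -5, so the goalkeeper's minimax is -10. These differ, so the equilibrium is in mixed strategies.
Let the kicker play left with probability p. The goalkeeper is indifferent when −10p − 12(1−p) = −13p − 5(1−p), giving p = 7/10.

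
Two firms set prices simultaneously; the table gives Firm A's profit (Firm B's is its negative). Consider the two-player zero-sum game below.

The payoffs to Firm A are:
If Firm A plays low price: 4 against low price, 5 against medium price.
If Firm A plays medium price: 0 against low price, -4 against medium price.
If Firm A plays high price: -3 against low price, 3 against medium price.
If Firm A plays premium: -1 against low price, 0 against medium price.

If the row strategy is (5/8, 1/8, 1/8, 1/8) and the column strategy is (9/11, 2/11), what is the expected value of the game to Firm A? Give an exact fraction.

24/11

Against (9/11, 2/11), each row's expected payoff is low price: 46/11; medium price: -8/11; high price: -21/11; premium: -9/11.
Taking the (5/8, 1/8, 1/8, 1/8)-weighted average: (5/8)·(46/11) + (1/8)·(-8/11) + (1/8)·(-21/11) + (1/8)·(-9/11) = 24/11.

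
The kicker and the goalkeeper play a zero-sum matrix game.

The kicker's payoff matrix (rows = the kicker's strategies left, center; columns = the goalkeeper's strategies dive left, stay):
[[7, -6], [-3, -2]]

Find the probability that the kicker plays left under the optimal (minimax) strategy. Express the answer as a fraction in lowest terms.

Row minima are -6 and -3, so the kicker's maximin is -3; column maxima are 7 and -2, so the goalkeeper's minimax is -2. These differ, so the equilibrium is in mixed strategies.
Let the kicker play left with probability p. The goalkeeper is indifferent when 7p − 3(1−p) = −6p − 2(1−p), giving p = 1/14.

1/14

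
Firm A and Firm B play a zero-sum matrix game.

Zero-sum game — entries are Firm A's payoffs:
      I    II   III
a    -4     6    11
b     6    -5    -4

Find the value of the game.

16/21

Column III is strictly dominated by II for Firm B (it gives Firm A more in every row).
The remaining 2×2 game on (a, b) × (I, II) has no saddle point. Let Firm A play a with probability p; indifference gives −4p + 6(1−p) = 6p − 5(1−p), so p = 11/21.
Similarly Firm B's optimal q on I is 11/21, and the value is -4·(11/21) + (6)·(10/21) = 16/21.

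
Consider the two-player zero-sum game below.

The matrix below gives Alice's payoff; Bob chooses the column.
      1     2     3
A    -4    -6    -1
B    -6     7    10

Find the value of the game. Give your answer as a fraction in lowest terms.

Column 3 is strictly dominated by 2 for Bob (it gives Alice more in every row).
The remaining 2×2 game on (A, B) × (1, 2) has no saddle point. Let Alice play A with probability p; indifference gives −4p − 6(1−p) = −6p + 7(1−p), so p = 13/15.
Similarly Bob's optimal q on 1 is 13/15, and the value is -4·(13/15) + (-6)·(2/15) = -64/15.

-64/15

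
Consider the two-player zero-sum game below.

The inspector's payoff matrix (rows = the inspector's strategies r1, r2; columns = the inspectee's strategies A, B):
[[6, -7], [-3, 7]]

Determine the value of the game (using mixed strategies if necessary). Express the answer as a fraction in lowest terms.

Row minima are -7 and -3, so the inspector's maximin is -3; column maxima are 6 and 7, so the inspectee's minimax is 6. These differ, so the equilibrium is in mixed strategies.
Let the inspector play r1 with probability p. The inspectee is indifferent when 6p − 3(1−p) = −7p + 7(1−p), giving p = 10/23.
Let the inspectee play A with probability q. The inspector is indifferent when 6q − 7(1−q) = −3q + 7(1−q), giving q = 14/23.
The value is 6·(14/23) + (-7)·(9/23) = 21/23.

21/23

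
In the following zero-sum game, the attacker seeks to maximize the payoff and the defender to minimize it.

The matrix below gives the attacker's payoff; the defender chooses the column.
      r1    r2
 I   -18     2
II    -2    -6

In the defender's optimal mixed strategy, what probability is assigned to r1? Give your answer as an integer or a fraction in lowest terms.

Row minima are -18 and -6, so the attacker's maximin is -6; column maxima are -2 and 2, so the defender's minimax is -2. These differ, so the equilibrium is in mixed strategies.
Let the defender play r1 with probability q. The attacker is indifferent when −18q + 2(1−q) = −2q − 6(1−q), giving q = 1/3.

1/3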